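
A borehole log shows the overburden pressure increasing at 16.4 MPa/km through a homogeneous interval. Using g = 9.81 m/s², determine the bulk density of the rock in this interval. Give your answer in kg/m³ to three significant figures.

ρ = (dP/dz)/g = 16.4 MPa/km / 9.81 m/s² = 16400 Pa/m / 9.81 m/s² = 1671.8 kg/m³

1670 kg/m³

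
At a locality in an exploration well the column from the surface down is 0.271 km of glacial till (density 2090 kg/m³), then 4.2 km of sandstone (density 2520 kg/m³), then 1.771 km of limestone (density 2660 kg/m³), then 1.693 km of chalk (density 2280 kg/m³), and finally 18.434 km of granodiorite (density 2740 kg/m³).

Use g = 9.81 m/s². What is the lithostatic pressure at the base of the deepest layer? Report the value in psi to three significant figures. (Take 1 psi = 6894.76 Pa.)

glacial till: 2090 kg/m³ × 9.81 m/s² × 271 m = 5.556×10^6 Pa = 805.9 psi
sandstone: 2520 kg/m³ × 9.81 m/s² × 4200 m = 1.038×10^8 Pa = 15059 psi
limestone: 2660 kg/m³ × 9.81 m/s² × 1771 m = 4.621×10^7 Pa = 6703 psi
chalk: 2280 kg/m³ × 9.81 m/s² × 1693 m = 3.787×10^7 Pa = 5492 psi
granodiorite: 2740 kg/m³ × 9.81 m/s² × 18434 m = 4.955×10^8 Pa = 71865 psi
Total = 805.9 + 15059 + 6703 + 5492 + 71865 = 99925 psi

99900 psi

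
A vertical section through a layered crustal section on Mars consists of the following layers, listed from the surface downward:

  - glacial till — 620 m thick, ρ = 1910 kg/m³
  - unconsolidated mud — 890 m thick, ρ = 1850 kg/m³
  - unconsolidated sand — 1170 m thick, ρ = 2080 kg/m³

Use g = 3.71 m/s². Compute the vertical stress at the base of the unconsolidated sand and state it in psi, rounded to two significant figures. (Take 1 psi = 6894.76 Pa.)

2800 psi

glacial till: 1910 kg/m³ × 3.71 m/s² × 620 m = 4.393×10^6 Pa = 637.2 psi
unconsolidated mud: 1850 kg/m³ × 3.71 m/s² × 890 m = 6.109×10^6 Pa = 886.0 psi
unconsolidated sand: 2080 kg/m³ × 3.71 m/s² × 1170 m = 9.029×10^6 Pa = 1309 psi
Total = 637.2 + 886.0 + 1309 = 2832.7 psi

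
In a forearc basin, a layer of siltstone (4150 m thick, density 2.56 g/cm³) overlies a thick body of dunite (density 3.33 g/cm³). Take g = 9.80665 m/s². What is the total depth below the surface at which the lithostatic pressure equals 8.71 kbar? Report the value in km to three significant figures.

27.6 km

Pressure at base of upper layers: 2560×9.80665×4150 = 1.042×10^8 Pa = 1.042 kbar
Remaining pressure to be supplied by dunite: 8.710×10^8 − 1.042×10^8 = 7.668×10^8 Pa
Additional depth in dunite = 7.668×10^8 Pa / (3330 kg/m³ × 9.80665 m/s²) = 23481 m
Total depth = 4150 m + 23481 m = 27631 m
= 27.631 km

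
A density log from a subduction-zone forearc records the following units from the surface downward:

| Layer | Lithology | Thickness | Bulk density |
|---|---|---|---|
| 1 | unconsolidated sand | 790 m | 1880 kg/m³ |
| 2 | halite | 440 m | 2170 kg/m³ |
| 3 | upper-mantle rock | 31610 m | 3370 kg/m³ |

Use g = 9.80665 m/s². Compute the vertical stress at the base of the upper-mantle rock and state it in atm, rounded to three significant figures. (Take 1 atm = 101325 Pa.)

10500 atm

unconsolidated sand: 1880 kg/m³ × 9.80665 m/s² × 790 m = 1.456×10^7 Pa = 143.7 atm
halite: 2170 kg/m³ × 9.80665 m/s² × 440 m = 9.363×10^6 Pa = 92.41 atm
upper-mantle rock: 3370 kg/m³ × 9.80665 m/s² × 31610 m = 1.045×10^9 Pa = 10310 atm
Total = 143.7 + 92.41 + 10310 = 10546 atm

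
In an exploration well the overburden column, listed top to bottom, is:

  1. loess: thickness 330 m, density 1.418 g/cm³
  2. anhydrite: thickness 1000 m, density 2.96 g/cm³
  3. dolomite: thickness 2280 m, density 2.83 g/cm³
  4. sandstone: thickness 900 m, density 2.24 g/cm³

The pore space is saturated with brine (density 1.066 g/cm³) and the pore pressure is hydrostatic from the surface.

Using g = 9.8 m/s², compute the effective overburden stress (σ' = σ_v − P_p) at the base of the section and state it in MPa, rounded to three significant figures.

Overburden (lithostatic) stress σ_v:
loess: 1418 kg/m³ × 9.8 m/s² × 330 m = 4.586×10^6 Pa = 4.586 MPa
anhydrite: 2960 kg/m³ × 9.8 m/s² × 1000 m = 2.901×10^7 Pa = 29.01 MPa
dolomite: 2830 kg/m³ × 9.8 m/s² × 2280 m = 6.323×10^7 Pa = 63.23 MPa
sandstone: 2240 kg/m³ × 9.8 m/s² × 900 m = 1.976×10^7 Pa = 19.76 MPa
Total = 4.586 + 29.01 + 63.23 + 19.76 = 116.58 MPa
Pore pressure P_p = 1066 kg/m³ × 9.8 m/s² × 4510 m = 4.712×10^7 Pa = 47.12 MPa
Effective stress σ' = σ_v − P_p = 116.6 − 47.12 = 69.469 MPa

69.5 MPa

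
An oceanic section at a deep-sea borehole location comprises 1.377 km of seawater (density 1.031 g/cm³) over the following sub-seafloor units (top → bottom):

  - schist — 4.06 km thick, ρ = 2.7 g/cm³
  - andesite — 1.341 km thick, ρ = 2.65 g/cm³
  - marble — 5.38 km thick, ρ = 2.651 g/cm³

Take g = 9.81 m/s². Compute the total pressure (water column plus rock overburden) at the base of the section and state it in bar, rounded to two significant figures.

3000 bar

seawater: 1031 kg/m³ × 9.81 m/s² × 1377 m = 1.393×10^7 Pa = 139.3 bar
schist: 2700 kg/m³ × 9.81 m/s² × 4060 m = 1.075×10^8 Pa = 1075 bar
andesite: 2650 kg/m³ × 9.81 m/s² × 1341 m = 3.486×10^7 Pa = 348.6 bar
marble: 2651 kg/m³ × 9.81 m/s² × 5380 m = 1.399×10^8 Pa = 1399 bar
Total = 139.3 + 1075 + 348.6 + 1399 = 2962.4 bar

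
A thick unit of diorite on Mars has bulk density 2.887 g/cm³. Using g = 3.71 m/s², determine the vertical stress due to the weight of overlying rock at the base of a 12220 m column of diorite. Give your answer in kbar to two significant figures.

1.3 kbar

diorite: 2887 kg/m³ × 3.71 m/s² × 12220 m = 1.309×10^8 Pa = 1.309 kbar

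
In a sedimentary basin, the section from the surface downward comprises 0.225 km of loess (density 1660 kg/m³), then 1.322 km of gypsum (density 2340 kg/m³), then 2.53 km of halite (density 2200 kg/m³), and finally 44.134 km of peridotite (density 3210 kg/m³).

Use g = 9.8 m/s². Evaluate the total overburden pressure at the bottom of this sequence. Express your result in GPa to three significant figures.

loess: 1660 kg/m³ × 9.8 m/s² × 225 m = 3.660×10^6 Pa = 3.660×10^-3 GPa
gypsum: 2340 kg/m³ × 9.8 m/s² × 1322 m = 3.032×10^7 Pa = 0.03032 GPa
halite: 2200 kg/m³ × 9.8 m/s² × 2530 m = 5.455×10^7 Pa = 0.05455 GPa
peridotite: 3210 kg/m³ × 9.8 m/s² × 44134 m = 1.388×10^9 Pa = 1.388 GPa
Total = 3.660×10^-3 + 0.03032 + 0.05455 + 1.388 = 1.4769 GPa

1.48 GPa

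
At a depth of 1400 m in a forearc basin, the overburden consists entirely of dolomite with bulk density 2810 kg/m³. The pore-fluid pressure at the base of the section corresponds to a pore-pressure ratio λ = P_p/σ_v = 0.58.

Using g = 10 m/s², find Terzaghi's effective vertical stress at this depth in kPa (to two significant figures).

Overburden (lithostatic) stress σ_v:
dolomite: 2810 kg/m³ × 10 m/s² × 1400 m = 3.934×10^7 Pa = 39.34 MPa
Pore pressure P_p = λ·σ_v = 0.58 × 39.34 MPa = 22.82 MPa
Effective stress σ' = σ_v − P_p = 39.34 − 22.82 = 16.523 MPa = 16523 kPa

17000 kPa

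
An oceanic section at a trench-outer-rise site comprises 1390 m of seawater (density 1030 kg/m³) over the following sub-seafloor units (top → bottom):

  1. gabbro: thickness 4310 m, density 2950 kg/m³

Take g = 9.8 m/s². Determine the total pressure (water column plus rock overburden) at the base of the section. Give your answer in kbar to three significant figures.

1.39 kbar

seawater: 1030 kg/m³ × 9.8 m/s² × 1390 m = 1.403×10^7 Pa = 0.1403 kbar
gabbro: 2950 kg/m³ × 9.8 m/s² × 4310 m = 1.246×10^8 Pa = 1.246 kbar
Total = 0.1403 + 1.246 = 1.3863 kbar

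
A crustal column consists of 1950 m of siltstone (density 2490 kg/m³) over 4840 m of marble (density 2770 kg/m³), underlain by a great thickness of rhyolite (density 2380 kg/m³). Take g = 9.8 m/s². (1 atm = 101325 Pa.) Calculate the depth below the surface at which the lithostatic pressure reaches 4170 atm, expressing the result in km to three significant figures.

Pressure at base of upper layers: 2490×9.8×1950 + 2770×9.8×4840 = 1.790×10^8 Pa = 1766 atm
Remaining pressure to be supplied by rhyolite: 4.225×10^8 − 1.790×10^8 = 2.436×10^8 Pa
Additional depth in rhyolite = 2.436×10^8 Pa / (2380 kg/m³ × 9.8 m/s²) = 10442 m
Total depth = 6790 m + 10442 m = 17232 m
= 17.232 km

17.2 km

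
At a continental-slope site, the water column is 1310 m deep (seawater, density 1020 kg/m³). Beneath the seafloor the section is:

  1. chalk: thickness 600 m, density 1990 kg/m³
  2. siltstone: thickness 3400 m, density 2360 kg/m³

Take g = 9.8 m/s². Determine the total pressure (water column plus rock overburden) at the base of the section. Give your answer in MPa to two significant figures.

seawater: 1020 kg/m³ × 9.8 m/s² × 1310 m = 1.309×10^7 Pa = 13.09 MPa
chalk: 1990 kg/m³ × 9.8 m/s² × 600 m = 1.170×10^7 Pa = 11.70 MPa
siltstone: 2360 kg/m³ × 9.8 m/s² × 3400 m = 7.864×10^7 Pa = 78.64 MPa
Total = 13.09 + 11.70 + 78.64 = 103.43 MPa

100 MPa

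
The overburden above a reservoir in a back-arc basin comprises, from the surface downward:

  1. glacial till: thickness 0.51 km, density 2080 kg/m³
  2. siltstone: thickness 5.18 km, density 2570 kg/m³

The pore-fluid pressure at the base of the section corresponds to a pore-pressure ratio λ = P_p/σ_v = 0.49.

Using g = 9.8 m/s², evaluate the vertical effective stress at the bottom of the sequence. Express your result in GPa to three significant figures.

Overburden (lithostatic) stress σ_v:
glacial till: 2080 kg/m³ × 9.8 m/s² × 510 m = 1.040×10^7 Pa = 10.40 MPa
siltstone: 2570 kg/m³ × 9.8 m/s² × 5180 m = 1.305×10^8 Pa = 130.5 MPa
Total = 10.40 + 130.5 = 140.86 MPa
Pore pressure P_p = λ·σ_v = 0.49 × 140.9 MPa = 69.02 MPa
Effective stress σ' = σ_v − P_p = 140.9 − 69.02 = 71.838 MPa = 0.071838 GPa

0.0718 GPa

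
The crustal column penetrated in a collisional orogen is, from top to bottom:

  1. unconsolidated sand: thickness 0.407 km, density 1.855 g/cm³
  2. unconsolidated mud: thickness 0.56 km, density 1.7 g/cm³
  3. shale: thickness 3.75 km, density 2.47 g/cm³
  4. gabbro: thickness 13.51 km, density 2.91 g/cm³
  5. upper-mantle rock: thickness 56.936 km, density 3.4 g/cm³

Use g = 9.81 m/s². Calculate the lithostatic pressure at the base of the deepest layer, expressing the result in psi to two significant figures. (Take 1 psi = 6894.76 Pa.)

unconsolidated sand: 1855 kg/m³ × 9.81 m/s² × 407 m = 7.406×10^6 Pa = 1074 psi
unconsolidated mud: 1700 kg/m³ × 9.81 m/s² × 560 m = 9.339×10^6 Pa = 1355 psi
shale: 2470 kg/m³ × 9.81 m/s² × 3750 m = 9.087×10^7 Pa = 13179 psi
gabbro: 2910 kg/m³ × 9.81 m/s² × 13510 m = 3.857×10^8 Pa = 55937 psi
upper-mantle rock: 3400 kg/m³ × 9.81 m/s² × 56936 m = 1.899×10^9 Pa = 2.754×10^5 psi
Total = 1074 + 1355 + 13179 + 55937 + 2.754×10^5 = 3.4698×10^5 psi

350000 psi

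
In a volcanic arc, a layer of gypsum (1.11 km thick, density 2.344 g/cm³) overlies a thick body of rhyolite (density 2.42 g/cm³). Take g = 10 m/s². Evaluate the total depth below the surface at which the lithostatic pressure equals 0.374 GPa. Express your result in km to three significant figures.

15.5 km

Pressure at base of upper layers: 2344×10×1110 = 2.602×10^7 Pa = 0.02602 GPa
Remaining pressure to be supplied by rhyolite: 3.740×10^8 − 2.602×10^7 = 3.480×10^8 Pa
Additional depth in rhyolite = 3.480×10^8 Pa / (2420 kg/m³ × 10 m/s²) = 14379 m
Total depth = 1110 m + 14379 m = 15489 m
= 15.489 km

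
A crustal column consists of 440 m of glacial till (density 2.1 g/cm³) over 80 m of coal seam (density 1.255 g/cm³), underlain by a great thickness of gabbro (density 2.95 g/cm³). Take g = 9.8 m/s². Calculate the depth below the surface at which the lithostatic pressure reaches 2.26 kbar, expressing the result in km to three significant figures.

Pressure at base of upper layers: 2100×9.8×440 + 1255×9.8×80 = 1.004×10^7 Pa = 0.1004 kbar
Remaining pressure to be supplied by gabbro: 2.260×10^8 − 1.004×10^7 = 2.160×10^8 Pa
Additional depth in gabbro = 2.160×10^8 Pa / (2950 kg/m³ × 9.8 m/s²) = 7470.1 m
Total depth = 520 m + 7470.1 m = 7990.1 m
= 7.9901 km

7.99 km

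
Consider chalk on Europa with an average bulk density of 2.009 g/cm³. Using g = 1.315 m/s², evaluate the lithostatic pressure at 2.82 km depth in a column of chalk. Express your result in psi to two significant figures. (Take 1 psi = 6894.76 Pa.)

1100 psi

chalk: 2009 kg/m³ × 1.315 m/s² × 2820 m = 7.450×10^6 Pa = 1081 psi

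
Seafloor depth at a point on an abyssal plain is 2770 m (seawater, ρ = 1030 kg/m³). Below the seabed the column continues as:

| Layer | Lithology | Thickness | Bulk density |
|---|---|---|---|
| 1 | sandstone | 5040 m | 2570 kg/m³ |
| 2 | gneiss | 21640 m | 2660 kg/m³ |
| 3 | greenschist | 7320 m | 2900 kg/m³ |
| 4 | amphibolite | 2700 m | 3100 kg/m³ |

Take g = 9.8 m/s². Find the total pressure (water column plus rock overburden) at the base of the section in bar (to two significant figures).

10000 bar

seawater: 1030 kg/m³ × 9.8 m/s² × 2770 m = 2.796×10^7 Pa = 279.6 bar
sandstone: 2570 kg/m³ × 9.8 m/s² × 5040 m = 1.269×10^8 Pa = 1269 bar
gneiss: 2660 kg/m³ × 9.8 m/s² × 21640 m = 5.641×10^8 Pa = 5641 bar
greenschist: 2900 kg/m³ × 9.8 m/s² × 7320 m = 2.080×10^8 Pa = 2080 bar
amphibolite: 3100 kg/m³ × 9.8 m/s² × 2700 m = 8.203×10^7 Pa = 820.3 bar
Total = 279.6 + 1269 + 5641 + 2080 + 820.3 = 10091 bar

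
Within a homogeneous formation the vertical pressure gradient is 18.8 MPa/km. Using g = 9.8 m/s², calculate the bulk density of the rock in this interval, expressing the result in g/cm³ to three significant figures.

ρ = (dP/dz)/g = 18.8 MPa/km / 9.8 m/s² = 18800 Pa/m / 9.8 m/s² = 1918.4 kg/m³
= 1.918 g/cm³

1.92 g/cm³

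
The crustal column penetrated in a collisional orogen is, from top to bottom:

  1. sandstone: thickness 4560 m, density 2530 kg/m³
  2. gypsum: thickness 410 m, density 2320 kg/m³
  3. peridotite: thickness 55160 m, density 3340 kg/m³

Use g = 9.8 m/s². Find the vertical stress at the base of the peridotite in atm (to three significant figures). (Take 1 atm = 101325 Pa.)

sandstone: 2530 kg/m³ × 9.8 m/s² × 4560 m = 1.131×10^8 Pa = 1116 atm
gypsum: 2320 kg/m³ × 9.8 m/s² × 410 m = 9.322×10^6 Pa = 92.00 atm
peridotite: 3340 kg/m³ × 9.8 m/s² × 55160 m = 1.805×10^9 Pa = 17819 atm
Total = 1116 + 92.00 + 17819 = 19027 atm

19000 atm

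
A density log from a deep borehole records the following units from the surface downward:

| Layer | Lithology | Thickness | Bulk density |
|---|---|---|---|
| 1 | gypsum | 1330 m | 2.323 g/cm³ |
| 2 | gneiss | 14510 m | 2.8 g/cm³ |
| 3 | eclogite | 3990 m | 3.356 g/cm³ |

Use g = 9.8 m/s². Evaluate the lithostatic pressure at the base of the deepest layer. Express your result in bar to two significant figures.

gypsum: 2323 kg/m³ × 9.8 m/s² × 1330 m = 3.028×10^7 Pa = 302.8 bar
gneiss: 2800 kg/m³ × 9.8 m/s² × 14510 m = 3.982×10^8 Pa = 3982 bar
eclogite: 3356 kg/m³ × 9.8 m/s² × 3990 m = 1.312×10^8 Pa = 1312 bar
Total = 302.8 + 3982 + 1312 = 5596.6 bar

5600 bar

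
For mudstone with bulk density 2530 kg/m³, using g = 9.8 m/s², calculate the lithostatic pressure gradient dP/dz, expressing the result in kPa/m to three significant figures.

dP/dz = ρg = 2530 kg/m³ × 9.8 m/s² = 24794 Pa/m
= 24794 Pa/m × (1 kPa/m / 1000.0 Pa/m) = 24.794 kPa/m

24.8 kPa/m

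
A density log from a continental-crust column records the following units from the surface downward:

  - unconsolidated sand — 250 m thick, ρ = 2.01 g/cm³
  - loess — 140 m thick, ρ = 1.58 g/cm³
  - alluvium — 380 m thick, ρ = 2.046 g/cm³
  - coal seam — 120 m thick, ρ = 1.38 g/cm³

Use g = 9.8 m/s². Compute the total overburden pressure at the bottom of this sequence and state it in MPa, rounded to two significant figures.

16 MPa

unconsolidated sand: 2010 kg/m³ × 9.8 m/s² × 250 m = 4.925×10^6 Pa = 4.925 MPa
loess: 1580 kg/m³ × 9.8 m/s² × 140 m = 2.168×10^6 Pa = 2.168 MPa
alluvium: 2046 kg/m³ × 9.8 m/s² × 380 m = 7.619×10^6 Pa = 7.619 MPa
coal seam: 1380 kg/m³ × 9.8 m/s² × 120 m = 1.623×10^6 Pa = 1.623 MPa
Total = 4.925 + 2.168 + 7.619 + 1.623 = 16.334 MPa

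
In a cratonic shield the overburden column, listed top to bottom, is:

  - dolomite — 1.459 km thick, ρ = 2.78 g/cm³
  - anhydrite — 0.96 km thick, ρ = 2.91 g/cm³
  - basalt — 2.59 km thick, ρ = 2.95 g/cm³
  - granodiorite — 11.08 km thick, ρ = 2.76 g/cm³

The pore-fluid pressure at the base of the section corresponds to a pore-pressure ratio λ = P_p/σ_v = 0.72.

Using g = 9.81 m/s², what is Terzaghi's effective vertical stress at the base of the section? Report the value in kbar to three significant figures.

1.24 kbar

Overburden (lithostatic) stress σ_v:
dolomite: 2780 kg/m³ × 9.81 m/s² × 1459 m = 3.979×10^7 Pa = 39.79 MPa
anhydrite: 2910 kg/m³ × 9.81 m/s² × 960 m = 2.741×10^7 Pa = 27.41 MPa
basalt: 2950 kg/m³ × 9.81 m/s² × 2590 m = 7.495×10^7 Pa = 74.95 MPa
granodiorite: 2760 kg/m³ × 9.81 m/s² × 11080 m = 3.000×10^8 Pa = 300.0 MPa
Total = 39.79 + 27.41 + 74.95 + 300.0 = 442.15 MPa
Pore pressure P_p = λ·σ_v = 0.72 × 442.1 MPa = 318.3 MPa
Effective stress σ' = σ_v − P_p = 442.1 − 318.3 = 123.80 MPa = 1.2380 kbar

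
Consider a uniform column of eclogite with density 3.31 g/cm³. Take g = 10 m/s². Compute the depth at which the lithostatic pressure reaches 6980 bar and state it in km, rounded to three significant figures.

h = P/(ρg) = 6980 bar / (3310 kg/m³ × 10 m/s²) = 6.980×10^8 Pa / 33100 Pa/m = 21088 m
= 21.088 km

21.1 km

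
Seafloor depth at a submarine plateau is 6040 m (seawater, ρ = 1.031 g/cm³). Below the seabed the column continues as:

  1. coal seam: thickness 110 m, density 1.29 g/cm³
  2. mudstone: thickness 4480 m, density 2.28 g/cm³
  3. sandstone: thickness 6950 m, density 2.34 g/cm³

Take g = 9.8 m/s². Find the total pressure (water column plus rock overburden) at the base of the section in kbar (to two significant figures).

seawater: 1031 kg/m³ × 9.8 m/s² × 6040 m = 6.103×10^7 Pa = 0.6103 kbar
coal seam: 1290 kg/m³ × 9.8 m/s² × 110 m = 1.391×10^6 Pa = 0.01391 kbar
mudstone: 2280 kg/m³ × 9.8 m/s² × 4480 m = 1.001×10^8 Pa = 1.001 kbar
sandstone: 2340 kg/m³ × 9.8 m/s² × 6950 m = 1.594×10^8 Pa = 1.594 kbar
Total = 0.6103 + 0.01391 + 1.001 + 1.594 = 3.2190 kbar

3.2 kbar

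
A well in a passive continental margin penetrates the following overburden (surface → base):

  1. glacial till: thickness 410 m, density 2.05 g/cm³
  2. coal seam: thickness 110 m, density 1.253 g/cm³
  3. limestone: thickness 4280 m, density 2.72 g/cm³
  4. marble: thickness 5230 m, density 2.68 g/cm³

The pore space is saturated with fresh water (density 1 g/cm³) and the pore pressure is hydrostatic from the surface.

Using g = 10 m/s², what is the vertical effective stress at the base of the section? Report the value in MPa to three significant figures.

166 MPa

Overburden (lithostatic) stress σ_v:
glacial till: 2050 kg/m³ × 10 m/s² × 410 m = 8.405×10^6 Pa = 8.405 MPa
coal seam: 1253 kg/m³ × 10 m/s² × 110 m = 1.378×10^6 Pa = 1.378 MPa
limestone: 2720 kg/m³ × 10 m/s² × 4280 m = 1.164×10^8 Pa = 116.4 MPa
marble: 2680 kg/m³ × 10 m/s² × 5230 m = 1.402×10^8 Pa = 140.2 MPa
Total = 8.405 + 1.378 + 116.4 + 140.2 = 266.36 MPa
Pore pressure P_p = 1000 kg/m³ × 10 m/s² × 10030 m = 1.003×10^8 Pa = 100.3 MPa
Effective stress σ' = σ_v − P_p = 266.4 − 100.3 = 166.06 MPa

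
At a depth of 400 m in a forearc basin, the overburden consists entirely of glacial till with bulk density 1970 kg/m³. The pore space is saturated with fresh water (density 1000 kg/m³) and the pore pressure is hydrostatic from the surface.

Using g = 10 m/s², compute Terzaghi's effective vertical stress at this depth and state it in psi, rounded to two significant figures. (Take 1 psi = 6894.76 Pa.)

560 psi

Overburden (lithostatic) stress σ_v:
glacial till: 1970 kg/m³ × 10 m/s² × 400 m = 7.880×10^6 Pa = 7.880 MPa
Pore pressure P_p = 1000 kg/m³ × 10 m/s² × 400 m = 4.000×10^6 Pa = 4.000 MPa
Effective stress σ' = σ_v − P_p = 7.880 − 4.000 = 3.8800 MPa = 562.75 psi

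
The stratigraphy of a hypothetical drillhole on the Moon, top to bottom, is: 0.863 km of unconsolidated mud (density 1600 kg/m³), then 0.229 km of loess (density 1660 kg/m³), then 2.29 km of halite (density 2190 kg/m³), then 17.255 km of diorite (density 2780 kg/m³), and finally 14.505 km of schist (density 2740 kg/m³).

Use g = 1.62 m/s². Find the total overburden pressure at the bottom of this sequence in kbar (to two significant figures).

unconsolidated mud: 1600 kg/m³ × 1.62 m/s² × 863 m = 2.237×10^6 Pa = 0.02237 kbar
loess: 1660 kg/m³ × 1.62 m/s² × 229 m = 6.158×10^5 Pa = 6.158×10^-3 kbar
halite: 2190 kg/m³ × 1.62 m/s² × 2290 m = 8.124×10^6 Pa = 0.08124 kbar
diorite: 2780 kg/m³ × 1.62 m/s² × 17255 m = 7.771×10^7 Pa = 0.7771 kbar
schist: 2740 kg/m³ × 1.62 m/s² × 14505 m = 6.438×10^7 Pa = 0.6438 kbar
Total = 0.02237 + 6.158×10^-3 + 0.08124 + 0.7771 + 0.6438 = 1.5307 kbar

1.5 kbar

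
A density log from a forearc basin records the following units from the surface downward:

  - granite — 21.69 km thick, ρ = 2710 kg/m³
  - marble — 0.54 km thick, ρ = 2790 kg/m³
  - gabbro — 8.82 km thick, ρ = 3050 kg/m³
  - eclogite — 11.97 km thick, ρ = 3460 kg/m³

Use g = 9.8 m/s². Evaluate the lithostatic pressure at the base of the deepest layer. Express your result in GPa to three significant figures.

1.26 GPa

granite: 2710 kg/m³ × 9.8 m/s² × 21690 m = 5.760×10^8 Pa = 0.5760 GPa
marble: 2790 kg/m³ × 9.8 m/s² × 540 m = 1.476×10^7 Pa = 0.01476 GPa
gabbro: 3050 kg/m³ × 9.8 m/s² × 8820 m = 2.636×10^8 Pa = 0.2636 GPa
eclogite: 3460 kg/m³ × 9.8 m/s² × 11970 m = 4.059×10^8 Pa = 0.4059 GPa
Total = 0.5760 + 0.01476 + 0.2636 + 0.4059 = 1.2603 GPa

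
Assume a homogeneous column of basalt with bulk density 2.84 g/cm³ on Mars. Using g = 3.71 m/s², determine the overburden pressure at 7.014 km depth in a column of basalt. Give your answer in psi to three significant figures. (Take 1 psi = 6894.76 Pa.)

10700 psi

basalt: 2840 kg/m³ × 3.71 m/s² × 7014 m = 7.390×10^7 Pa = 10719 psi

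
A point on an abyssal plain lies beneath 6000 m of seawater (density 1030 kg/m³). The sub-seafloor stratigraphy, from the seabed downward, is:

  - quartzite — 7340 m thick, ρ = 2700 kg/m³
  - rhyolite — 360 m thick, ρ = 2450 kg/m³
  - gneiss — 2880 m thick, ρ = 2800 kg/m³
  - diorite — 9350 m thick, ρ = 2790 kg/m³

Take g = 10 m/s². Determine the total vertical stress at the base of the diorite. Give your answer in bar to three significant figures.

seawater: 1030 kg/m³ × 10 m/s² × 6000 m = 6.180×10^7 Pa = 618.0 bar
quartzite: 2700 kg/m³ × 10 m/s² × 7340 m = 1.982×10^8 Pa = 1982 bar
rhyolite: 2450 kg/m³ × 10 m/s² × 360 m = 8.820×10^6 Pa = 88.20 bar
gneiss: 2800 kg/m³ × 10 m/s² × 2880 m = 8.064×10^7 Pa = 806.4 bar
diorite: 2790 kg/m³ × 10 m/s² × 9350 m = 2.609×10^8 Pa = 2609 bar
Total = 618.0 + 1982 + 88.20 + 806.4 + 2609 = 6103.1 bar

6100 bar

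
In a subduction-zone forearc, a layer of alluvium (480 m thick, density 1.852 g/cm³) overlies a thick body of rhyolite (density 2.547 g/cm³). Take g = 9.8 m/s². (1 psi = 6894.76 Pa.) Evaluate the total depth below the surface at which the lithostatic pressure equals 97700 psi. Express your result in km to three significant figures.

Pressure at base of upper layers: 1852×9.8×480 = 8.712×10^6 Pa = 1264 psi
Remaining pressure to be supplied by rhyolite: 6.736×10^8 − 8.712×10^6 = 6.649×10^8 Pa
Additional depth in rhyolite = 6.649×10^8 Pa / (2547 kg/m³ × 9.8 m/s²) = 26638 m
Total depth = 480 m + 26638 m = 27118 m
= 27.118 km

27.1 km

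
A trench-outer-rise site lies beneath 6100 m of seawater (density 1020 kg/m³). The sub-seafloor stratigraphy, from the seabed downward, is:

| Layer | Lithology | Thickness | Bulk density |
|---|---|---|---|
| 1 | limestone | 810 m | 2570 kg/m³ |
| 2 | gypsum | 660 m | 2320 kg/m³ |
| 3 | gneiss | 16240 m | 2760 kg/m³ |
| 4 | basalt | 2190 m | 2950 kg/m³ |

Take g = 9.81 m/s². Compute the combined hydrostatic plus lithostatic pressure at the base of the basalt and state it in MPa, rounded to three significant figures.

600 MPa

seawater: 1020 kg/m³ × 9.81 m/s² × 6100 m = 6.104×10^7 Pa = 61.04 MPa
limestone: 2570 kg/m³ × 9.81 m/s² × 810 m = 2.042×10^7 Pa = 20.42 MPa
gypsum: 2320 kg/m³ × 9.81 m/s² × 660 m = 1.502×10^7 Pa = 15.02 MPa
gneiss: 2760 kg/m³ × 9.81 m/s² × 16240 m = 4.397×10^8 Pa = 439.7 MPa
basalt: 2950 kg/m³ × 9.81 m/s² × 2190 m = 6.338×10^7 Pa = 63.38 MPa
Total = 61.04 + 20.42 + 15.02 + 439.7 + 63.38 = 599.57 MPa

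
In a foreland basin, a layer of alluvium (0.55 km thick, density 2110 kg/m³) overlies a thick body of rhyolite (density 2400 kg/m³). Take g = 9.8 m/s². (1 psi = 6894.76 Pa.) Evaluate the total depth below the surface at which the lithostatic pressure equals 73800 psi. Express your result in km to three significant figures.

Pressure at base of upper layers: 2110×9.8×550 = 1.137×10^7 Pa = 1649 psi
Remaining pressure to be supplied by rhyolite: 5.088×10^8 − 1.137×10^7 = 4.975×10^8 Pa
Additional depth in rhyolite = 4.975×10^8 Pa / (2400 kg/m³ × 9.8 m/s²) = 21151 m
Total depth = 550 m + 21151 m = 21701 m
= 21.701 km

21.7 km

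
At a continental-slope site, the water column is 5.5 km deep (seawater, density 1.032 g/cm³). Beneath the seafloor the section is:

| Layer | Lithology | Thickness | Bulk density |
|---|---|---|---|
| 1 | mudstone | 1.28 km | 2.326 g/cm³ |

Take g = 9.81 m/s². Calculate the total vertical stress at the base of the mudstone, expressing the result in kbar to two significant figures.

0.85 kbar

seawater: 1032 kg/m³ × 9.81 m/s² × 5500 m = 5.568×10^7 Pa = 0.5568 kbar
mudstone: 2326 kg/m³ × 9.81 m/s² × 1280 m = 2.921×10^7 Pa = 0.2921 kbar
Total = 0.5568 + 0.2921 = 0.84889 kbar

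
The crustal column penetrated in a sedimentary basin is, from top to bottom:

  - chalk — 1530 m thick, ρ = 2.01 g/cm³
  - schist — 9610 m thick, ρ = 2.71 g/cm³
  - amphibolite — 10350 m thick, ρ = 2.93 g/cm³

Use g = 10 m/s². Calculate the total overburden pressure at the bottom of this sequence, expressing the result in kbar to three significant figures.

chalk: 2010 kg/m³ × 10 m/s² × 1530 m = 3.075×10^7 Pa = 0.3075 kbar
schist: 2710 kg/m³ × 10 m/s² × 9610 m = 2.604×10^8 Pa = 2.604 kbar
amphibolite: 2930 kg/m³ × 10 m/s² × 10350 m = 3.033×10^8 Pa = 3.033 kbar
Total = 0.3075 + 2.604 + 3.033 = 5.9444 kbar

5.94 kbar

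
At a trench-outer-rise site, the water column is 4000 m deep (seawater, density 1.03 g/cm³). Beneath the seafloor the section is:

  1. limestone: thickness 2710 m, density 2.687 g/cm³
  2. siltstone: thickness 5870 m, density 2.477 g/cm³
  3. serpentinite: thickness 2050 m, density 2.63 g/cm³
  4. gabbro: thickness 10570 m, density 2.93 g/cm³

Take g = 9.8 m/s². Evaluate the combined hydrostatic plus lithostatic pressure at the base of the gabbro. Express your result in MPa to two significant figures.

seawater: 1030 kg/m³ × 9.8 m/s² × 4000 m = 4.038×10^7 Pa = 40.38 MPa
limestone: 2687 kg/m³ × 9.8 m/s² × 2710 m = 7.136×10^7 Pa = 71.36 MPa
siltstone: 2477 kg/m³ × 9.8 m/s² × 5870 m = 1.425×10^8 Pa = 142.5 MPa
serpentinite: 2630 kg/m³ × 9.8 m/s² × 2050 m = 5.284×10^7 Pa = 52.84 MPa
gabbro: 2930 kg/m³ × 9.8 m/s² × 10570 m = 3.035×10^8 Pa = 303.5 MPa
Total = 40.38 + 71.36 + 142.5 + 52.84 + 303.5 = 610.57 MPa

610 MPa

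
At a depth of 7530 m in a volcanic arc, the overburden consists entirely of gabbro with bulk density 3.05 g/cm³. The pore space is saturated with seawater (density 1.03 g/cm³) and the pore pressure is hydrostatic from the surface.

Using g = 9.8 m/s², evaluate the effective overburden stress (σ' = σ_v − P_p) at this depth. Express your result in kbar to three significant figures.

1.49 kbar

Overburden (lithostatic) stress σ_v:
gabbro: 3050 kg/m³ × 9.8 m/s² × 7530 m = 2.251×10^8 Pa = 225.1 MPa
Pore pressure P_p = 1030 kg/m³ × 9.8 m/s² × 7530 m = 7.601×10^7 Pa = 76.01 MPa
Effective stress σ' = σ_v − P_p = 225.1 − 76.01 = 149.06 MPa = 1.4906 kbar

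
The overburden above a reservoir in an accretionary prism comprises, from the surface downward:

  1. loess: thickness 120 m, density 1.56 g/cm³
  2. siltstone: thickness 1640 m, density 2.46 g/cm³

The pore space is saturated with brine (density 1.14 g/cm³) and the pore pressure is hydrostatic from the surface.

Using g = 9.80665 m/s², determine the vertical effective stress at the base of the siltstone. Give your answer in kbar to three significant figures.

0.217 kbar

Overburden (lithostatic) stress σ_v:
loess: 1560 kg/m³ × 9.80665 m/s² × 120 m = 1.836×10^6 Pa = 1.836 MPa
siltstone: 2460 kg/m³ × 9.80665 m/s² × 1640 m = 3.956×10^7 Pa = 39.56 MPa
Total = 1.836 + 39.56 = 41.400 MPa
Pore pressure P_p = 1140 kg/m³ × 9.80665 m/s² × 1760 m = 1.968×10^7 Pa = 19.68 MPa
Effective stress σ' = σ_v − P_p = 41.40 − 19.68 = 21.724 MPa = 0.21724 kbar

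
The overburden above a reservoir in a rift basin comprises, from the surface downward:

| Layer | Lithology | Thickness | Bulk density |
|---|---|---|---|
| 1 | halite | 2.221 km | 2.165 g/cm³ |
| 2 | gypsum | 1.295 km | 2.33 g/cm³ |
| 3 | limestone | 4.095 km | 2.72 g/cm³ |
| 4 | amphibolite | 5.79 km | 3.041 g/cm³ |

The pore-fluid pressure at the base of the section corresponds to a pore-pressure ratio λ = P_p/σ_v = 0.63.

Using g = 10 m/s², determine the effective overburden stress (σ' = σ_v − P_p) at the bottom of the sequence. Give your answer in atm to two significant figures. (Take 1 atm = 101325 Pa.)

1300 atm

Overburden (lithostatic) stress σ_v:
halite: 2165 kg/m³ × 10 m/s² × 2221 m = 4.808×10^7 Pa = 48.08 MPa
gypsum: 2330 kg/m³ × 10 m/s² × 1295 m = 3.017×10^7 Pa = 30.17 MPa
limestone: 2720 kg/m³ × 10 m/s² × 4095 m = 1.114×10^8 Pa = 111.4 MPa
amphibolite: 3041 kg/m³ × 10 m/s² × 5790 m = 1.761×10^8 Pa = 176.1 MPa
Total = 48.08 + 30.17 + 111.4 + 176.1 = 365.72 MPa
Pore pressure P_p = λ·σ_v = 0.63 × 365.7 MPa = 230.4 MPa
Effective stress σ' = σ_v − P_p = 365.7 − 230.4 = 135.31 MPa = 1335.5 atm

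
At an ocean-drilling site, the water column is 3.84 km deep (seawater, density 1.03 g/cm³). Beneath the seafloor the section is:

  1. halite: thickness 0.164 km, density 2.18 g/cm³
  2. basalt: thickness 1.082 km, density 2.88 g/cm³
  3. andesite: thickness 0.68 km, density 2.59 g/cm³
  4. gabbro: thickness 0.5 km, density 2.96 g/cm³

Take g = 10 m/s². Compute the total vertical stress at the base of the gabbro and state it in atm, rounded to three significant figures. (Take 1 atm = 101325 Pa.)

seawater: 1030 kg/m³ × 10 m/s² × 3840 m = 3.955×10^7 Pa = 390.3 atm
halite: 2180 kg/m³ × 10 m/s² × 164 m = 3.575×10^6 Pa = 35.28 atm
basalt: 2880 kg/m³ × 10 m/s² × 1082 m = 3.116×10^7 Pa = 307.5 atm
andesite: 2590 kg/m³ × 10 m/s² × 680 m = 1.761×10^7 Pa = 173.8 atm
gabbro: 2960 kg/m³ × 10 m/s² × 500 m = 1.480×10^7 Pa = 146.1 atm
Total = 390.3 + 35.28 + 307.5 + 173.8 + 146.1 = 1053.1 atm

1050 atm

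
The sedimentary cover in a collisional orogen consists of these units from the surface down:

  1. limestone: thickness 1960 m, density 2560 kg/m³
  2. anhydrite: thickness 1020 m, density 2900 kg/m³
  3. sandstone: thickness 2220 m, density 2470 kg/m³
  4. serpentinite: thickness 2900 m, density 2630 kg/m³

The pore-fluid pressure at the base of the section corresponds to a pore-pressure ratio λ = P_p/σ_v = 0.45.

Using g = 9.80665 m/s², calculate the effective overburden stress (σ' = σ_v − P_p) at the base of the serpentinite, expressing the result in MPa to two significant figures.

110 MPa

Overburden (lithostatic) stress σ_v:
limestone: 2560 kg/m³ × 9.80665 m/s² × 1960 m = 4.921×10^7 Pa = 49.21 MPa
anhydrite: 2900 kg/m³ × 9.80665 m/s² × 1020 m = 2.901×10^7 Pa = 29.01 MPa
sandstone: 2470 kg/m³ × 9.80665 m/s² × 2220 m = 5.377×10^7 Pa = 53.77 MPa
serpentinite: 2630 kg/m³ × 9.80665 m/s² × 2900 m = 7.480×10^7 Pa = 74.80 MPa
Total = 49.21 + 29.01 + 53.77 + 74.80 = 206.78 MPa
Pore pressure P_p = λ·σ_v = 0.45 × 206.8 MPa = 93.05 MPa
Effective stress σ' = σ_v − P_p = 206.8 − 93.05 = 113.73 MPa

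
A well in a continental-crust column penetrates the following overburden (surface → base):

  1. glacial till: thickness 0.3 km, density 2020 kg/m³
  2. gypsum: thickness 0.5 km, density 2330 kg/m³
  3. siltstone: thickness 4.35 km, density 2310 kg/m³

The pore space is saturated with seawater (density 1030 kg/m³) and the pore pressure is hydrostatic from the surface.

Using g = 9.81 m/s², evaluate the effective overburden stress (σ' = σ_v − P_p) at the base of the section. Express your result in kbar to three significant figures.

Overburden (lithostatic) stress σ_v:
glacial till: 2020 kg/m³ × 9.81 m/s² × 300 m = 5.945×10^6 Pa = 5.945 MPa
gypsum: 2330 kg/m³ × 9.81 m/s² × 500 m = 1.143×10^7 Pa = 11.43 MPa
siltstone: 2310 kg/m³ × 9.81 m/s² × 4350 m = 9.858×10^7 Pa = 98.58 MPa
Total = 5.945 + 11.43 + 98.58 = 115.95 MPa
Pore pressure P_p = 1030 kg/m³ × 9.81 m/s² × 5150 m = 5.204×10^7 Pa = 52.04 MPa
Effective stress σ' = σ_v − P_p = 115.9 − 52.04 = 63.912 MPa = 0.63912 kbar

0.639 kbar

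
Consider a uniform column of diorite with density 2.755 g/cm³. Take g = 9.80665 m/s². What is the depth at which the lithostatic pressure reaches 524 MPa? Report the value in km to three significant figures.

h = P/(ρg) = 524 MPa / (2755 kg/m³ × 9.80665 m/s²) = 5.240×10^8 Pa / 27017 Pa/m = 19395 m
= 19.395 km

19.4 km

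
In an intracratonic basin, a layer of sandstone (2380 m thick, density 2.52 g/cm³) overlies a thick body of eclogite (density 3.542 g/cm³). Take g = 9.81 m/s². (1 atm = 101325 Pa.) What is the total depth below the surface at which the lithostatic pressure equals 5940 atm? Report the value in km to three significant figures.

18.0 km

Pressure at base of upper layers: 2520×9.81×2380 = 5.884×10^7 Pa = 580.7 atm
Remaining pressure to be supplied by eclogite: 6.019×10^8 − 5.884×10^7 = 5.430×10^8 Pa
Additional depth in eclogite = 5.430×10^8 Pa / (3542 kg/m³ × 9.81 m/s²) = 15628 m
Total depth = 2380 m + 15628 m = 18008 m
= 18.008 km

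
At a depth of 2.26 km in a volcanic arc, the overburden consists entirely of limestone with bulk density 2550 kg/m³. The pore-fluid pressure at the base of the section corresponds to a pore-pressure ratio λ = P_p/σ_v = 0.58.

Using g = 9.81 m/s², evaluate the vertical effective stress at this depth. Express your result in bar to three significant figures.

Overburden (lithostatic) stress σ_v:
limestone: 2550 kg/m³ × 9.81 m/s² × 2260 m = 5.654×10^7 Pa = 56.54 MPa
Pore pressure P_p = λ·σ_v = 0.58 × 56.54 MPa = 32.79 MPa
Effective stress σ' = σ_v − P_p = 56.54 − 32.79 = 23.745 MPa = 237.45 bar

237 bar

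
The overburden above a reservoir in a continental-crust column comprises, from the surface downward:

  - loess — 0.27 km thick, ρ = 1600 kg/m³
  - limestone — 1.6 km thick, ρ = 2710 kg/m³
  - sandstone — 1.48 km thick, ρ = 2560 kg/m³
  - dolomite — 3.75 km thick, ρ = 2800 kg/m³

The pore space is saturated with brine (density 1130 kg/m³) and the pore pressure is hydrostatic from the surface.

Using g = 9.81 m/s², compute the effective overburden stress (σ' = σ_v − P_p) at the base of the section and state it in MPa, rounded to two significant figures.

110 MPa

Overburden (lithostatic) stress σ_v:
loess: 1600 kg/m³ × 9.81 m/s² × 270 m = 4.238×10^6 Pa = 4.238 MPa
limestone: 2710 kg/m³ × 9.81 m/s² × 1600 m = 4.254×10^7 Pa = 42.54 MPa
sandstone: 2560 kg/m³ × 9.81 m/s² × 1480 m = 3.717×10^7 Pa = 37.17 MPa
dolomite: 2800 kg/m³ × 9.81 m/s² × 3750 m = 1.030×10^8 Pa = 103.0 MPa
Total = 4.238 + 42.54 + 37.17 + 103.0 = 186.95 MPa
Pore pressure P_p = 1130 kg/m³ × 9.81 m/s² × 7100 m = 7.871×10^7 Pa = 78.71 MPa
Effective stress σ' = σ_v − P_p = 186.9 − 78.71 = 108.24 MPa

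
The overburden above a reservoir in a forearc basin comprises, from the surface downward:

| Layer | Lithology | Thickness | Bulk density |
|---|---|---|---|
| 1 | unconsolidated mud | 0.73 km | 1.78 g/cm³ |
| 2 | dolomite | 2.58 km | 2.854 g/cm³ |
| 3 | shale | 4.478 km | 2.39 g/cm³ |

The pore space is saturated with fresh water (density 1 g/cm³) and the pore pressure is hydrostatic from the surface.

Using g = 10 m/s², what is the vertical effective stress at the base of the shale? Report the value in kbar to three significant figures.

1.16 kbar

Overburden (lithostatic) stress σ_v:
unconsolidated mud: 1780 kg/m³ × 10 m/s² × 730 m = 1.299×10^7 Pa = 12.99 MPa
dolomite: 2854 kg/m³ × 10 m/s² × 2580 m = 7.363×10^7 Pa = 73.63 MPa
shale: 2390 kg/m³ × 10 m/s² × 4478 m = 1.070×10^8 Pa = 107.0 MPa
Total = 12.99 + 73.63 + 107.0 = 193.65 MPa
Pore pressure P_p = 1000 kg/m³ × 10 m/s² × 7788 m = 7.788×10^7 Pa = 77.88 MPa
Effective stress σ' = σ_v − P_p = 193.7 − 77.88 = 115.77 MPa = 1.1577 kbar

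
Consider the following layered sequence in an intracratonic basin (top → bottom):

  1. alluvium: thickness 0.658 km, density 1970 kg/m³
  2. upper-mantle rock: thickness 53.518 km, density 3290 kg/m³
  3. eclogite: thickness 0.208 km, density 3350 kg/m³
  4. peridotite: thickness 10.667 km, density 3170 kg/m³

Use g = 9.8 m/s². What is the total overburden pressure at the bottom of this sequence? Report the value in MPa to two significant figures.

2100 MPa

alluvium: 1970 kg/m³ × 9.8 m/s² × 658 m = 1.270×10^7 Pa = 12.70 MPa
upper-mantle rock: 3290 kg/m³ × 9.8 m/s² × 53518 m = 1.726×10^9 Pa = 1726 MPa
eclogite: 3350 kg/m³ × 9.8 m/s² × 208 m = 6.829×10^6 Pa = 6.829 MPa
peridotite: 3170 kg/m³ × 9.8 m/s² × 10667 m = 3.314×10^8 Pa = 331.4 MPa
Total = 12.70 + 1726 + 6.829 + 331.4 = 2076.4 MPa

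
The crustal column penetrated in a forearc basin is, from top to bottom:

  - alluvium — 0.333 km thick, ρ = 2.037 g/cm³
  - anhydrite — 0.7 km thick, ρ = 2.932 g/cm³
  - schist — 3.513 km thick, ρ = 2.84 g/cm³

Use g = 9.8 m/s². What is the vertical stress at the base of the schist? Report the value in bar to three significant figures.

1250 bar

alluvium: 2037 kg/m³ × 9.8 m/s² × 333 m = 6.648×10^6 Pa = 66.48 bar
anhydrite: 2932 kg/m³ × 9.8 m/s² × 700 m = 2.011×10^7 Pa = 201.1 bar
schist: 2840 kg/m³ × 9.8 m/s² × 3513 m = 9.777×10^7 Pa = 977.7 bar
Total = 66.48 + 201.1 + 977.7 = 1245.3 bar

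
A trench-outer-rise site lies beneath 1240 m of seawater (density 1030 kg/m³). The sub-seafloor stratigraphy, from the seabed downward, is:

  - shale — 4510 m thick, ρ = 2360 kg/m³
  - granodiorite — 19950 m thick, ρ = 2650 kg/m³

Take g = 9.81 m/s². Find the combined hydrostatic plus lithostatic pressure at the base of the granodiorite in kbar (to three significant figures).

seawater: 1030 kg/m³ × 9.81 m/s² × 1240 m = 1.253×10^7 Pa = 0.1253 kbar
shale: 2360 kg/m³ × 9.81 m/s² × 4510 m = 1.044×10^8 Pa = 1.044 kbar
granodiorite: 2650 kg/m³ × 9.81 m/s² × 19950 m = 5.186×10^8 Pa = 5.186 kbar
Total = 0.1253 + 1.044 + 5.186 = 6.3557 kbar

6.36 kbar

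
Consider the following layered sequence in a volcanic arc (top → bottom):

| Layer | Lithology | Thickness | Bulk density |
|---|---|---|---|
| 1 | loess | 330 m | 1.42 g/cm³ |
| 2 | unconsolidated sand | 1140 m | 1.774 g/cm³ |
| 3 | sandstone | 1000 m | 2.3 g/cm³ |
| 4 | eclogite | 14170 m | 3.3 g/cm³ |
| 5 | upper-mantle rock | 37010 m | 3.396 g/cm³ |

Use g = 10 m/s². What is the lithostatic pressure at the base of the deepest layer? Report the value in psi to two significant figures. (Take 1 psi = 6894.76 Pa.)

loess: 1420 kg/m³ × 10 m/s² × 330 m = 4.686×10^6 Pa = 679.6 psi
unconsolidated sand: 1774 kg/m³ × 10 m/s² × 1140 m = 2.022×10^7 Pa = 2933 psi
sandstone: 2300 kg/m³ × 10 m/s² × 1000 m = 2.300×10^7 Pa = 3336 psi
eclogite: 3300 kg/m³ × 10 m/s² × 14170 m = 4.676×10^8 Pa = 67821 psi
upper-mantle rock: 3396 kg/m³ × 10 m/s² × 37010 m = 1.257×10^9 Pa = 1.823×10^5 psi
Total = 679.6 + 2933 + 3336 + 67821 + 1.823×10^5 = 2.5706×10^5 psi

260000 psi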